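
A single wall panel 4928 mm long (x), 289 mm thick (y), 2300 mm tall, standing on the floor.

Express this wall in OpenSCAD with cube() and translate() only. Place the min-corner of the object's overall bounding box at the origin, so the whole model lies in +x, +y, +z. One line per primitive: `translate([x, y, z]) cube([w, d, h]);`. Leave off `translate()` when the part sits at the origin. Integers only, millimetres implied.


cube([4928, 289, 2300]);


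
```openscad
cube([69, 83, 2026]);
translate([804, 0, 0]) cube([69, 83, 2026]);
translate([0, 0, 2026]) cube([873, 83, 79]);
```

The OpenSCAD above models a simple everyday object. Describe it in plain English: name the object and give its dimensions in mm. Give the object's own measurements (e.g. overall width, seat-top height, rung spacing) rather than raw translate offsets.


A door frame. The clear opening is 735 mm wide and 2026 mm high. Two 69 mm wide jambs, 83 mm deep, stand either side of the opening from the floor to the top of the opening. A 79 mm thick head sits across the top of both jambs, spanning the full outside width of the frame.


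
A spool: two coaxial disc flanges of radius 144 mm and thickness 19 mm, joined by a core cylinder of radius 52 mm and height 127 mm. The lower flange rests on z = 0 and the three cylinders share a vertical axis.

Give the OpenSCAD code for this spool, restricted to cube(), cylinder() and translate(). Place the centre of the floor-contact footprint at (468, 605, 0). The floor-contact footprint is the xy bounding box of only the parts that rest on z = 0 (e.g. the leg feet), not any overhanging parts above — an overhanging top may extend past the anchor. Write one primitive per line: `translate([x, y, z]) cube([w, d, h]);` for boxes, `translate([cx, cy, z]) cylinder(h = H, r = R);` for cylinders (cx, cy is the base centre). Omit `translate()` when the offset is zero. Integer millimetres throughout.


translate([468, 605, 0]) cylinder(h = 19, r = 144);
translate([468, 605, 19]) cylinder(h = 127, r = 52);
translate([468, 605, 146]) cylinder(h = 19, r = 144);


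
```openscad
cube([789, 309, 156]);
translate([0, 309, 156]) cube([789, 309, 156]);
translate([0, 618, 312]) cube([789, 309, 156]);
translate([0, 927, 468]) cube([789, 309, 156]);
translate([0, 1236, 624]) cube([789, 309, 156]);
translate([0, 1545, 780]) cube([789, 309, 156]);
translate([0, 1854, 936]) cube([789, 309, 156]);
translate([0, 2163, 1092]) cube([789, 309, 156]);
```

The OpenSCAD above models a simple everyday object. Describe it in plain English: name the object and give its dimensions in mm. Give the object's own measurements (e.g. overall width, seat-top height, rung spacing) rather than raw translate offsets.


A straight staircase of 8 solid steps. Each step is 789 mm wide (x), 309 mm deep (y, the going) and 156 mm tall (the rise). The first step rests on the floor; each subsequent step sits one going further in +y and one rise higher in +z, directly behind and above the previous step with no overlap.


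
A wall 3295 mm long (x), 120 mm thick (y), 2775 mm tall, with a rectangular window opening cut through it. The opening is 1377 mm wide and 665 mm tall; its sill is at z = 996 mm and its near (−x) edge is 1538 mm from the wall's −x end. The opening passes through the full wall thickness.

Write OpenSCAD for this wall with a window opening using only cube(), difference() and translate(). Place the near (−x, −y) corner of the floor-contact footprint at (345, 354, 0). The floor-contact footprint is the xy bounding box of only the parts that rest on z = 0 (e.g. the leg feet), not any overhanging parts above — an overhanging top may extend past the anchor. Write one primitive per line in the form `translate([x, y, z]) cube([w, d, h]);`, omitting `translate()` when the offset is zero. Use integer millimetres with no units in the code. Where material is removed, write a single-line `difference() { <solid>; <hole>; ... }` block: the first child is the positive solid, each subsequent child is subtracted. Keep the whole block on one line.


difference() { translate([345, 354, 0]) cube([3295, 120, 2775]); translate([1883, 354, 996]) cube([1377, 120, 665]); }


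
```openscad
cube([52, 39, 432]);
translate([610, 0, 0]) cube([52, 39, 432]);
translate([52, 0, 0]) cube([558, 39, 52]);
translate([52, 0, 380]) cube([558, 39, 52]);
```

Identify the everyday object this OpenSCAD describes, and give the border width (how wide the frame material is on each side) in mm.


A picture frame. The border width is 52 mm.

Four thin pieces enclosing a rectangular opening — a picture frame. The two full-height stiles are 432 mm tall; the top rail sits at z = 380 and is 52 mm tall, so the border above the opening is 432 − 380 = 52 mm, matching the stile x-width.


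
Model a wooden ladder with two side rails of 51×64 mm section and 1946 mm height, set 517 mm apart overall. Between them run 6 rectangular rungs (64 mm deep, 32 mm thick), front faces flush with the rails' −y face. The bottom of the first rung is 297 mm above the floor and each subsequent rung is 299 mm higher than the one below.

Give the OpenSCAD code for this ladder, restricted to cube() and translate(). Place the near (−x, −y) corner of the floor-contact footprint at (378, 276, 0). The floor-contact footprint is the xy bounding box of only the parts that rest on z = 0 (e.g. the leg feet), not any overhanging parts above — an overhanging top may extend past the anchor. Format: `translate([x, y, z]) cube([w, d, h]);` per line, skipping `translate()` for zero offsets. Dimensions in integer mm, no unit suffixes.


translate([378, 276, 0]) cube([51, 64, 1946]);
translate([844, 276, 0]) cube([51, 64, 1946]);
translate([429, 276, 297]) cube([415, 64, 32]);
translate([429, 276, 596]) cube([415, 64, 32]);
translate([429, 276, 895]) cube([415, 64, 32]);
translate([429, 276, 1194]) cube([415, 64, 32]);
translate([429, 276, 1493]) cube([415, 64, 32]);
translate([429, 276, 1792]) cube([415, 64, 32]);


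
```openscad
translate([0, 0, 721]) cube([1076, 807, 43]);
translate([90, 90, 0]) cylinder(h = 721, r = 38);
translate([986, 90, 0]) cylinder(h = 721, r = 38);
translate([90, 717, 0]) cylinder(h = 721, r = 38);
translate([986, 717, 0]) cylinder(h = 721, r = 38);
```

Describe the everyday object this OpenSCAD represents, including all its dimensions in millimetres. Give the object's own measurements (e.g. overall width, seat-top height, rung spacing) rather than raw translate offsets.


A rectangular dining table. The top is 1076×807×43 mm with its upper surface at z = 764 mm. It stands on four round legs of 76 mm diameter, each leg's bounding box inset 52 mm from the nearest pair of top edges, running from the floor to the underside of the top.


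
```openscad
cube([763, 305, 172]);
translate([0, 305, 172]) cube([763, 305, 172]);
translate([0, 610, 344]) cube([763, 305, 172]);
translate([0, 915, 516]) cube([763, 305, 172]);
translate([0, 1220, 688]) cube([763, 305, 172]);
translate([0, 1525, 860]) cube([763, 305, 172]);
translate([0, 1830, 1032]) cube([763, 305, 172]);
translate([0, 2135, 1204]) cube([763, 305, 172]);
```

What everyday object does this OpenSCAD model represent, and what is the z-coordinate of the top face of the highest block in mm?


A staircase. The total rise is 1376 mm.

8 identical blocks, each offset up and back from the previous — a staircase. Each step is 172 mm tall and there are 8 of them, so the total rise is 8 × 172 = 1376 mm.


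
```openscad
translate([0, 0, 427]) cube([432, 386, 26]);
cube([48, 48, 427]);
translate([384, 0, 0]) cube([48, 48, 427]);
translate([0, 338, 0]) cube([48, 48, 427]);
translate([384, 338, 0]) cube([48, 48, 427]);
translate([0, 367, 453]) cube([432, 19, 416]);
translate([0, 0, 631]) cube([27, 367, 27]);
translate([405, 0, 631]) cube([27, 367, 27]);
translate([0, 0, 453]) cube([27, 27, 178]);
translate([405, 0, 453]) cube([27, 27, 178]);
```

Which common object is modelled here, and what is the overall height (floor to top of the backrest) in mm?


A chair. The overall height is 869 mm.

A slab on four corner posts with a tall panel at the back — a chair. The seat slab sits at z = 427 with thickness 26, and the 416 mm backrest starts at the seat top, so the overall height is 427 + 26 + 416 = 869 mm.


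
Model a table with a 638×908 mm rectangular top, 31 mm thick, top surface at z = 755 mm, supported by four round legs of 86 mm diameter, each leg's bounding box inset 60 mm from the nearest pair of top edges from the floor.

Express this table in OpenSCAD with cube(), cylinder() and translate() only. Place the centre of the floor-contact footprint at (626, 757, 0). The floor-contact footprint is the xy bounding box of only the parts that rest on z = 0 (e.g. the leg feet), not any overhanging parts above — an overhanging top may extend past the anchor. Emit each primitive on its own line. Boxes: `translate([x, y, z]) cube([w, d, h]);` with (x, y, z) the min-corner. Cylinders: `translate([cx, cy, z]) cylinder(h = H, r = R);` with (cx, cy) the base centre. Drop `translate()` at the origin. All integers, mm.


// leg_h = 755 - 31 = 724
translate([307, 303, 724]) cube([638, 908, 31]);
translate([410, 406, 0]) cylinder(h = 724, r = 43);
translate([842, 406, 0]) cylinder(h = 724, r = 43);
translate([410, 1108, 0]) cylinder(h = 724, r = 43);
translate([842, 1108, 0]) cylinder(h = 724, r = 43);


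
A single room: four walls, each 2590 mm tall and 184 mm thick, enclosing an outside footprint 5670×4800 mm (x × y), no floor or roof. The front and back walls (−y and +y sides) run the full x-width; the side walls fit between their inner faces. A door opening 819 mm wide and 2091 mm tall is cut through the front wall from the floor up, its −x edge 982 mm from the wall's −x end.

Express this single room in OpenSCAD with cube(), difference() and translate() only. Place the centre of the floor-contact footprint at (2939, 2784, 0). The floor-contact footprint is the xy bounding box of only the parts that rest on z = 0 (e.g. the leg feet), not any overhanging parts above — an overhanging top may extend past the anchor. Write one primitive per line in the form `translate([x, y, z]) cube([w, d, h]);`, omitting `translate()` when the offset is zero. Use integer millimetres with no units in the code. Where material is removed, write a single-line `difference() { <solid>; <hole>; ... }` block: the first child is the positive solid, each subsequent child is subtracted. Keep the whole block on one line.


difference() { translate([104, 384, 0]) cube([5670, 184, 2590]); translate([1086, 384, 0]) cube([819, 184, 2091]); }
translate([104, 5000, 0]) cube([5670, 184, 2590]);
translate([104, 568, 0]) cube([184, 4432, 2590]);
translate([5590, 568, 0]) cube([184, 4432, 2590]);


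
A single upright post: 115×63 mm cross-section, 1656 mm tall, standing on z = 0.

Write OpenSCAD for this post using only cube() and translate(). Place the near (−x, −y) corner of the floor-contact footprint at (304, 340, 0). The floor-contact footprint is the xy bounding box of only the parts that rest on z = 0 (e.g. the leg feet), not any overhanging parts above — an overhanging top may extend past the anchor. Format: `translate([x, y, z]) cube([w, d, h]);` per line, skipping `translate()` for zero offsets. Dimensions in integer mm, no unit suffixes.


translate([304, 340, 0]) cube([115, 63, 1656]);


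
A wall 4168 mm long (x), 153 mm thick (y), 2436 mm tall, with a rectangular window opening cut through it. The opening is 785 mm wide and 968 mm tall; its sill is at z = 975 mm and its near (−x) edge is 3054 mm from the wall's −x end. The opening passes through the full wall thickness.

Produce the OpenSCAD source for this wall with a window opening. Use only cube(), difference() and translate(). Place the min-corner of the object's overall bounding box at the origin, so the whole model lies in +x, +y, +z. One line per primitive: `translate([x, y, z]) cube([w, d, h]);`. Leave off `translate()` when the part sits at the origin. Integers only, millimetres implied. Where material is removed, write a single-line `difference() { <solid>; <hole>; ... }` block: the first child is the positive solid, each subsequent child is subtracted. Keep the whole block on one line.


difference() { cube([4168, 153, 2436]); translate([3054, 0, 975]) cube([785, 153, 968]); }


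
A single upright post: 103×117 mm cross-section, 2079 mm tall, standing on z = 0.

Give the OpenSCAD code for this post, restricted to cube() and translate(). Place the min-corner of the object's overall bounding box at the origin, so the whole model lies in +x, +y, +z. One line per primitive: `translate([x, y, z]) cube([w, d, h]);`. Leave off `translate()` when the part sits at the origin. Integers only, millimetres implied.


cube([103, 117, 2079]);


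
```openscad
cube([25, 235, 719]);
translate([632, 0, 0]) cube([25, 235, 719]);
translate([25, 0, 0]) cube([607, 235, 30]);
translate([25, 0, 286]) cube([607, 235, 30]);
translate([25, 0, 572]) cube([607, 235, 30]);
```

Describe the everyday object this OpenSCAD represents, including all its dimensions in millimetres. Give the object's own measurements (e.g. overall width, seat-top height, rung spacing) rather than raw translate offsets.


An open bookshelf. Two side panels, each 25 mm thick, 235 mm deep and 719 mm tall, stand 657 mm apart (outside-to-outside). Between them sit 3 shelves, each 30 mm thick and 235 mm deep, spanning the full gap between the sides. The bottom shelf rests on the floor (its underside at z = 0) and the clear gap between one shelf's top and the next shelf's underside is 256 mm.


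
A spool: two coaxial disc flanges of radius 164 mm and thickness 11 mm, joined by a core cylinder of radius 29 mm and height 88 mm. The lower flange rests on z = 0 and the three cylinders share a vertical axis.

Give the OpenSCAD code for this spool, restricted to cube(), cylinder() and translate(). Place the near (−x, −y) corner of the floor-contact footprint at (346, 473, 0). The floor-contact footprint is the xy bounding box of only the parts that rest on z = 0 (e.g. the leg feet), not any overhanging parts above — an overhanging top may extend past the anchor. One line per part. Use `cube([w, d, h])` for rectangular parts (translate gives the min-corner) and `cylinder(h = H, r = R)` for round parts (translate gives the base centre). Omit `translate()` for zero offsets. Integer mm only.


translate([510, 637, 0]) cylinder(h = 11, r = 164);
translate([510, 637, 11]) cylinder(h = 88, r = 29);
translate([510, 637, 99]) cylinder(h = 11, r = 164);


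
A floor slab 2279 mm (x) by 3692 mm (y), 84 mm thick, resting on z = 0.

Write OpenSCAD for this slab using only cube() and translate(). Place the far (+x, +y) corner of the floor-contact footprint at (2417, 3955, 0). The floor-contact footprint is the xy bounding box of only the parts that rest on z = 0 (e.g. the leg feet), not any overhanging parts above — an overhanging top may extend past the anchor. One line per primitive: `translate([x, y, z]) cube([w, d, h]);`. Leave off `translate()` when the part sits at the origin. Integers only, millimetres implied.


translate([138, 263, 0]) cube([2279, 3692, 84]);


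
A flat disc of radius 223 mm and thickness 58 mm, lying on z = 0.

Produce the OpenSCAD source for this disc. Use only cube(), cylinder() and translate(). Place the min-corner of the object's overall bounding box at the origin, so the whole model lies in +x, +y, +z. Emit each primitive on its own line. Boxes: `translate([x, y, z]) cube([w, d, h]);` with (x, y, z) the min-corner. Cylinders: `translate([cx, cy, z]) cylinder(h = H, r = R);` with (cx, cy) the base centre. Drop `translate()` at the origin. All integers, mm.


translate([223, 223, 0]) cylinder(h = 58, r = 223);


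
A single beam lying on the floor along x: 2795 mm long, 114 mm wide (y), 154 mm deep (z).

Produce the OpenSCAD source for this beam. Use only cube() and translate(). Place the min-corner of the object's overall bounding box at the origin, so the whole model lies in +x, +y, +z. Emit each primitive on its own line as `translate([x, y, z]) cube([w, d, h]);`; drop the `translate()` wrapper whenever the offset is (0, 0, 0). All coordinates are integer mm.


cube([2795, 114, 154]);


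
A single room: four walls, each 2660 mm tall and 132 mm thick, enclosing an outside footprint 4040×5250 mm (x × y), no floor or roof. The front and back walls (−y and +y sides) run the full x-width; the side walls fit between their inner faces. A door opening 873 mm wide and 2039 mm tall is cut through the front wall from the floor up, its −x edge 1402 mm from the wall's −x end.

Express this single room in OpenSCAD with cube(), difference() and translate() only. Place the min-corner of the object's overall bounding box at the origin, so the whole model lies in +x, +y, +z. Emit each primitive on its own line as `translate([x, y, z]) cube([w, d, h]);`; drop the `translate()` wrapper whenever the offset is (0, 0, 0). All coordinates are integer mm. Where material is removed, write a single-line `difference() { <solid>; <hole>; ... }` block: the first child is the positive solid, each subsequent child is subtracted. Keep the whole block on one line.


difference() { cube([4040, 132, 2660]); translate([1402, 0, 0]) cube([873, 132, 2039]); }
translate([0, 5118, 0]) cube([4040, 132, 2660]);
translate([0, 132, 0]) cube([132, 4986, 2660]);
translate([3908, 132, 0]) cube([132, 4986, 2660]);


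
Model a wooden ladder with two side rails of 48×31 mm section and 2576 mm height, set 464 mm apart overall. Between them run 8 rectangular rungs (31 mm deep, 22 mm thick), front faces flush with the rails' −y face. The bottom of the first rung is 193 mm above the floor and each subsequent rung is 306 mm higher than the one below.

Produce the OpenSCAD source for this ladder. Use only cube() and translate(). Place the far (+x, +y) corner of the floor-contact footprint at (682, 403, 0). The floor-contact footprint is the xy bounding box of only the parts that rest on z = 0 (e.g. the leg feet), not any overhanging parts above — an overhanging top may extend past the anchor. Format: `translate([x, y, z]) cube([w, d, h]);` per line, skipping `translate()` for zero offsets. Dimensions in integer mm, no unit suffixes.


translate([218, 372, 0]) cube([48, 31, 2576]);
translate([634, 372, 0]) cube([48, 31, 2576]);
translate([266, 372, 193]) cube([368, 31, 22]);
translate([266, 372, 499]) cube([368, 31, 22]);
translate([266, 372, 805]) cube([368, 31, 22]);
translate([266, 372, 1111]) cube([368, 31, 22]);
translate([266, 372, 1417]) cube([368, 31, 22]);
translate([266, 372, 1723]) cube([368, 31, 22]);
translate([266, 372, 2029]) cube([368, 31, 22]);
translate([266, 372, 2335]) cube([368, 31, 22]);


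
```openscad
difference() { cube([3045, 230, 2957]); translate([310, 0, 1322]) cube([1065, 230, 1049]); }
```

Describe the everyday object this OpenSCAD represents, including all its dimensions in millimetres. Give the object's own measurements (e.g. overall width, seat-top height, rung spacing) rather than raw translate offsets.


A wall 3045 mm long (x), 230 mm thick (y), 2957 mm tall, with a rectangular window opening cut through it. The opening is 1065 mm wide and 1049 mm tall; its sill is at z = 1322 mm and its near (−x) edge is 310 mm from the wall's −x end. The opening passes through the full wall thickness.


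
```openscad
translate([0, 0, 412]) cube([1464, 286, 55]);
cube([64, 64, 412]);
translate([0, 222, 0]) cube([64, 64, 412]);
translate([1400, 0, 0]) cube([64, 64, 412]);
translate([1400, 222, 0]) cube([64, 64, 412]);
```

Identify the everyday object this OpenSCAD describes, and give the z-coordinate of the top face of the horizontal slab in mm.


A bench. The seat-top height is 467 mm.

A long slab on four corner posts — a bench. The slab sits at z = 412 with thickness 55, so the top is 412 + 55 = 467 mm.


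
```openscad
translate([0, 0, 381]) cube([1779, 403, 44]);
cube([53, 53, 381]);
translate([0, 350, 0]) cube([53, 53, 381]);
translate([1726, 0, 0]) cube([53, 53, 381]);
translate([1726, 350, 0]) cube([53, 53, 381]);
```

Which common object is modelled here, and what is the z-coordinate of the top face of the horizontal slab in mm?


A bench. The seat-top height is 425 mm.

A long slab on four corner posts — a bench. The slab sits at z = 381 with thickness 44, so the top is 381 + 44 = 425 mm.


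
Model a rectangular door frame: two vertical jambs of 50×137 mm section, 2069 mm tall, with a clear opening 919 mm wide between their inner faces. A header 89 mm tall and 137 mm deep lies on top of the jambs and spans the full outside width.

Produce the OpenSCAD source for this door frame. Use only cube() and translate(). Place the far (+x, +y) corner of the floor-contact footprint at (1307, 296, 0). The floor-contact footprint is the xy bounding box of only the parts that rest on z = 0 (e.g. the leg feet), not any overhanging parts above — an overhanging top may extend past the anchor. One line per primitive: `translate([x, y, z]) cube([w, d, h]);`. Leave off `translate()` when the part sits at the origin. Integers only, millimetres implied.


translate([288, 159, 0]) cube([50, 137, 2069]);
translate([1257, 159, 0]) cube([50, 137, 2069]);
translate([288, 159, 2069]) cube([1019, 137, 89]);


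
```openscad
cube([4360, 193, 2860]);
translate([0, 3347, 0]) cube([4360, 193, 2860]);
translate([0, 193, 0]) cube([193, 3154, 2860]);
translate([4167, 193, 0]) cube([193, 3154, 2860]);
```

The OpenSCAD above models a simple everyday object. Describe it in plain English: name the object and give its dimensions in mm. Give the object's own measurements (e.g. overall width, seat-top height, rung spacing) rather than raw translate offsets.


The wall frame of a small rectangular building: four walls, each 2860 mm tall and 193 mm thick, enclosing a footprint 4360 mm (x) by 3540 mm (y) outside-to-outside, with no floor or roof. The front and back walls (the −y and +y sides) span the full width; the two side walls fit between them.


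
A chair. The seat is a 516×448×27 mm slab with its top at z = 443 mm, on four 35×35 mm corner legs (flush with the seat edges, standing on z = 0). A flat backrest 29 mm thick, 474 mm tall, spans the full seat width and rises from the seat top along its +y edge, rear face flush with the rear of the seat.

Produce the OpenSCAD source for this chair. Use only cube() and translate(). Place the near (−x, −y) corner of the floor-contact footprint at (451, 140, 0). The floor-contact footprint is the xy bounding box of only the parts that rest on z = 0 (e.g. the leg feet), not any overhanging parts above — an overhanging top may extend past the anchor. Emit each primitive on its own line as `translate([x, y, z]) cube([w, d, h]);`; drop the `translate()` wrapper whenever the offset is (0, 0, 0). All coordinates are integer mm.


translate([451, 140, 416]) cube([516, 448, 27]);
translate([451, 140, 0]) cube([35, 35, 416]);
translate([932, 140, 0]) cube([35, 35, 416]);
translate([451, 553, 0]) cube([35, 35, 416]);
translate([932, 553, 0]) cube([35, 35, 416]);
translate([451, 559, 443]) cube([516, 29, 474]);


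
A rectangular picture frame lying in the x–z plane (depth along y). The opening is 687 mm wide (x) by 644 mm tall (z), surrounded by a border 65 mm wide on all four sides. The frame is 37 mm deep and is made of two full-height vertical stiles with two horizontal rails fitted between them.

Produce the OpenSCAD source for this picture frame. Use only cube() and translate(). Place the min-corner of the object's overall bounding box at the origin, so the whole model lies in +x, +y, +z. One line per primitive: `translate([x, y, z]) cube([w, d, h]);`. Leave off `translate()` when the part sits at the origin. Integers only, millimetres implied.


cube([65, 37, 774]);
translate([752, 0, 0]) cube([65, 37, 774]);
translate([65, 0, 0]) cube([687, 37, 65]);
translate([65, 0, 709]) cube([687, 37, 65]);


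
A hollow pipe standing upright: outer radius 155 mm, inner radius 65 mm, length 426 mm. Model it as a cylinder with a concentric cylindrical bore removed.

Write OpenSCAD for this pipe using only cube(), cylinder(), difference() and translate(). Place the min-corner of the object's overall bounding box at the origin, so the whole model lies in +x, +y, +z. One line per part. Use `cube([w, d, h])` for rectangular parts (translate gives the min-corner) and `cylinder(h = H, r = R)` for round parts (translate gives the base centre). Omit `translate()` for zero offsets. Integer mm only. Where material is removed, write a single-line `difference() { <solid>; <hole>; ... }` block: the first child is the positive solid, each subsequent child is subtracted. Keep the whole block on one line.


difference() { translate([155, 155, 0]) cylinder(h = 426, r = 155); translate([155, 155, 0]) cylinder(h = 426, r = 65); }


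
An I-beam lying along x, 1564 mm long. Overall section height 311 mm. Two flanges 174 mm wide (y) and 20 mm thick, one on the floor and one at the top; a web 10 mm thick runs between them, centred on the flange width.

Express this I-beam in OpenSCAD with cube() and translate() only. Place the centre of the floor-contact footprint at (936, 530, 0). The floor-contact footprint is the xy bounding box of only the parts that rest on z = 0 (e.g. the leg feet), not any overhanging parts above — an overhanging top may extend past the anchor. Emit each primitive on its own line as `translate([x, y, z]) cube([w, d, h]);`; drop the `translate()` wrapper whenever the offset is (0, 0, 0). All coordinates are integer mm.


translate([154, 443, 0]) cube([1564, 174, 20]);
translate([154, 525, 20]) cube([1564, 10, 271]);
translate([154, 443, 291]) cube([1564, 174, 20]);


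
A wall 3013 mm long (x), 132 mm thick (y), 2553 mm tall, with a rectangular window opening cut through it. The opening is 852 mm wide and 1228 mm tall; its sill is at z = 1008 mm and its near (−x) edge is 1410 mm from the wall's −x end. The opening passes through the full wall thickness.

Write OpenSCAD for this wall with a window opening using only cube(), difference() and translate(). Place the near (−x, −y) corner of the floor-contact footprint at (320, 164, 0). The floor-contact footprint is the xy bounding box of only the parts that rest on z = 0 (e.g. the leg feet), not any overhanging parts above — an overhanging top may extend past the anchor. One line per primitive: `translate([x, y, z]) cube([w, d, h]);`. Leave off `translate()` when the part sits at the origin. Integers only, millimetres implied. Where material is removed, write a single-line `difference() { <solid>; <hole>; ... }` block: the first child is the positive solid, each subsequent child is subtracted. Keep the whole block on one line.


difference() { translate([320, 164, 0]) cube([3013, 132, 2553]); translate([1730, 164, 1008]) cube([852, 132, 1228]); }


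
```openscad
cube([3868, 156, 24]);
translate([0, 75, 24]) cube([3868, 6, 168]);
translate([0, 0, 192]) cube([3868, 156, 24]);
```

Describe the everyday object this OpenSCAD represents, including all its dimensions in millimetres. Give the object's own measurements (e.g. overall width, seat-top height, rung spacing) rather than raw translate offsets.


An I-beam lying along x, 3868 mm long. Overall section height 216 mm. Two flanges 156 mm wide (y) and 24 mm thick, one on the floor and one at the top; a web 6 mm thick runs between them, centred on the flange width.


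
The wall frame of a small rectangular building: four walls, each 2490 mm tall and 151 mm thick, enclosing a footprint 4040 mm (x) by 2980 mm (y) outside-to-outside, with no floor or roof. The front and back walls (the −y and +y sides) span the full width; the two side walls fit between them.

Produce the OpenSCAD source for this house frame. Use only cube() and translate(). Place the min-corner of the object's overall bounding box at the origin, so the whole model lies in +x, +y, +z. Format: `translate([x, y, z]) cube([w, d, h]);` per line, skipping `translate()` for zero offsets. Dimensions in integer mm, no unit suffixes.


cube([4040, 151, 2490]);
translate([0, 2829, 0]) cube([4040, 151, 2490]);
translate([0, 151, 0]) cube([151, 2678, 2490]);
translate([3889, 151, 0]) cube([151, 2678, 2490]);


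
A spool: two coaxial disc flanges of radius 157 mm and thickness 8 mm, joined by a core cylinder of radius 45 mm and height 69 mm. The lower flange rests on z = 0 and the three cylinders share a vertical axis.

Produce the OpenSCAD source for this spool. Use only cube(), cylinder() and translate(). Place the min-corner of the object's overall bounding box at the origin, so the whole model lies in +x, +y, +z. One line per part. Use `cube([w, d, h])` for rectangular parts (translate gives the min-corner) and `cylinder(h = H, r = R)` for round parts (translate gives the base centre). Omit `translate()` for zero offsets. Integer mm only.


translate([157, 157, 0]) cylinder(h = 8, r = 157);
translate([157, 157, 8]) cylinder(h = 69, r = 45);
translate([157, 157, 77]) cylinder(h = 8, r = 157);


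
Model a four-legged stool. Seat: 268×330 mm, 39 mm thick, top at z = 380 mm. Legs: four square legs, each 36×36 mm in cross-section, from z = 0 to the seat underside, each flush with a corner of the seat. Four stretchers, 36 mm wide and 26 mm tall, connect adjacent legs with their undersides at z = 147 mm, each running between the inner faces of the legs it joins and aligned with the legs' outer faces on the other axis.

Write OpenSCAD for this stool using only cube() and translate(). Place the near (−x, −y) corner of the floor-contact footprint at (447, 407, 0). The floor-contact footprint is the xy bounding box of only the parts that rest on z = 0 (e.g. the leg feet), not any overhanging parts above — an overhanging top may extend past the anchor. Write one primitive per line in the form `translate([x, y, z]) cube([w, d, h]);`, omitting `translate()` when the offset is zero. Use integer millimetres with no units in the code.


translate([447, 407, 341]) cube([268, 330, 39]);
translate([447, 407, 0]) cube([36, 36, 341]);
translate([679, 407, 0]) cube([36, 36, 341]);
translate([447, 701, 0]) cube([36, 36, 341]);
translate([679, 701, 0]) cube([36, 36, 341]);
translate([483, 407, 147]) cube([196, 36, 26]);
translate([483, 701, 147]) cube([196, 36, 26]);
translate([447, 443, 147]) cube([36, 258, 26]);
translate([679, 443, 147]) cube([36, 258, 26]);


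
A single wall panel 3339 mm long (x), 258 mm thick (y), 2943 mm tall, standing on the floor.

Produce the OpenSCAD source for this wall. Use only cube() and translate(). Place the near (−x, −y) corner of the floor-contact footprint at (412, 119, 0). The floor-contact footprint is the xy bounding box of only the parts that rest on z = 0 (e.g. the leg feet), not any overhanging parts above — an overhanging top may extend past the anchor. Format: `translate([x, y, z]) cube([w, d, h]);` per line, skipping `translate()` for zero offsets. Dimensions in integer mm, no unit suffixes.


translate([412, 119, 0]) cube([3339, 258, 2943]);


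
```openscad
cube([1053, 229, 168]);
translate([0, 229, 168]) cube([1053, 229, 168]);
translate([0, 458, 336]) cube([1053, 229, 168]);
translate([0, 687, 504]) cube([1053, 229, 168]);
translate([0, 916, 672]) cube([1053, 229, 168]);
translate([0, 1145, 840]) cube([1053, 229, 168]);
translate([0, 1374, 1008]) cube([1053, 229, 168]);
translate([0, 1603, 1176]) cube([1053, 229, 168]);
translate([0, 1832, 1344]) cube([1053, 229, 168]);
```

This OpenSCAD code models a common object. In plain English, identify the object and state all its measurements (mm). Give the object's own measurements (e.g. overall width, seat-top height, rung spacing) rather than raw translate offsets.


A straight staircase of 9 solid steps. Each step is 1053 mm wide (x), 229 mm deep (y, the going) and 168 mm tall (the rise). The first step rests on the floor; each subsequent step sits one going further in +y and one rise higher in +z, directly behind and above the previous step with no overlap.


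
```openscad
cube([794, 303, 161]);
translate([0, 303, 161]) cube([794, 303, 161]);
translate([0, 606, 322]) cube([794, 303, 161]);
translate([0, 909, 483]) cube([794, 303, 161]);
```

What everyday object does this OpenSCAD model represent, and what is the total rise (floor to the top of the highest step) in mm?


A staircase. The total rise is 644 mm.

4 identical blocks, each offset up and back from the previous — a staircase. Each step is 161 mm tall and there are 4 of them, so the total rise is 4 × 161 = 644 mm.


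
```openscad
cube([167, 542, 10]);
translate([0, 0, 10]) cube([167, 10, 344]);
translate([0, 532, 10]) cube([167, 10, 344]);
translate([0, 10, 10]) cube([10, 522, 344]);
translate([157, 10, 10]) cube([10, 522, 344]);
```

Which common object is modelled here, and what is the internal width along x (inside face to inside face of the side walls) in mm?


An open box. The internal width is 147 mm.

A 167×542 base slab with four walls standing on it — an open box. The base is 167 mm wide and the walls are 10 mm thick, so the internal width is 167 − 2 × 10 = 147 mm.


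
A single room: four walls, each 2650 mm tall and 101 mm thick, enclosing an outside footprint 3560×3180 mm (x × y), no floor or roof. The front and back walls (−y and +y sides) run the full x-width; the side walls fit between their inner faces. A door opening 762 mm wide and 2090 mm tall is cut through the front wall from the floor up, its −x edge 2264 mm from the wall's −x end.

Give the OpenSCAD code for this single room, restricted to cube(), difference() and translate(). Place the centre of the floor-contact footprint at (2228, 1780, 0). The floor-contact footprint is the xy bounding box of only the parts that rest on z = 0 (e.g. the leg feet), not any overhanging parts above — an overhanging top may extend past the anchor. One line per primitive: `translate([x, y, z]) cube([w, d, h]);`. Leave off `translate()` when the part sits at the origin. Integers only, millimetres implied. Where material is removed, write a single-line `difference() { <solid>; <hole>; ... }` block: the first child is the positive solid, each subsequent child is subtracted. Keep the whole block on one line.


difference() { translate([448, 190, 0]) cube([3560, 101, 2650]); translate([2712, 190, 0]) cube([762, 101, 2090]); }
translate([448, 3269, 0]) cube([3560, 101, 2650]);
translate([448, 291, 0]) cube([101, 2978, 2650]);
translate([3907, 291, 0]) cube([101, 2978, 2650]);


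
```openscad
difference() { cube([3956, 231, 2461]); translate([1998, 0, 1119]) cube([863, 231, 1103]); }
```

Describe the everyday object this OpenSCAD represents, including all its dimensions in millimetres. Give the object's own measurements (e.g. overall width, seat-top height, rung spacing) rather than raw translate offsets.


A wall 3956 mm long (x), 231 mm thick (y), 2461 mm tall, with a rectangular window opening cut through it. The opening is 863 mm wide and 1103 mm tall; its sill is at z = 1119 mm and its near (−x) edge is 1998 mm from the wall's −x end. The opening passes through the full wall thickness.


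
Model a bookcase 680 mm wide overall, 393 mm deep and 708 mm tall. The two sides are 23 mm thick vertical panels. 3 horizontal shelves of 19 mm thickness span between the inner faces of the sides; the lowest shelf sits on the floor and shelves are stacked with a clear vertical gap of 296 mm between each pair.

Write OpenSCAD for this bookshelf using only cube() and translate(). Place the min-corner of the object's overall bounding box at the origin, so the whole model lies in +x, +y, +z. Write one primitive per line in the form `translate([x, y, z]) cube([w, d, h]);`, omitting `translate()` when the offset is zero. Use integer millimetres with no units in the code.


cube([23, 393, 708]);
translate([657, 0, 0]) cube([23, 393, 708]);
translate([23, 0, 0]) cube([634, 393, 19]);
translate([23, 0, 315]) cube([634, 393, 19]);
translate([23, 0, 630]) cube([634, 393, 19]);


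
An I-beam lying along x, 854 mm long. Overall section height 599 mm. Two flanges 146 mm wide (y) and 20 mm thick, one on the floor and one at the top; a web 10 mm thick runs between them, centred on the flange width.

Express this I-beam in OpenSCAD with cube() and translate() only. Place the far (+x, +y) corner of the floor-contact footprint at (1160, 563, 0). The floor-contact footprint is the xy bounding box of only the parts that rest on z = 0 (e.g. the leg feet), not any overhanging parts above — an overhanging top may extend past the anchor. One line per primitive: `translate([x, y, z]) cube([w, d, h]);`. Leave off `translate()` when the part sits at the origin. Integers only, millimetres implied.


translate([306, 417, 0]) cube([854, 146, 20]);
translate([306, 485, 20]) cube([854, 10, 559]);
translate([306, 417, 579]) cube([854, 146, 20]);


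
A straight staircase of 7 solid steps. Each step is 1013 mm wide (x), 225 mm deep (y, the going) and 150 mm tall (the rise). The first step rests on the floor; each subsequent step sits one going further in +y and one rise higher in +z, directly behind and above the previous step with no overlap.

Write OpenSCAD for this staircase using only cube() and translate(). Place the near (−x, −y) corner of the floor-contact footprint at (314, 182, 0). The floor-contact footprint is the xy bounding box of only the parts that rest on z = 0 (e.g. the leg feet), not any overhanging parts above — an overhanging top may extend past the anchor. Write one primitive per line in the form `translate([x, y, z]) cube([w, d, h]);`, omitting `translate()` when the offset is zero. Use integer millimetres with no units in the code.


translate([314, 182, 0]) cube([1013, 225, 150]);
translate([314, 407, 150]) cube([1013, 225, 150]);
translate([314, 632, 300]) cube([1013, 225, 150]);
translate([314, 857, 450]) cube([1013, 225, 150]);
translate([314, 1082, 600]) cube([1013, 225, 150]);
translate([314, 1307, 750]) cube([1013, 225, 150]);
translate([314, 1532, 900]) cube([1013, 225, 150]);


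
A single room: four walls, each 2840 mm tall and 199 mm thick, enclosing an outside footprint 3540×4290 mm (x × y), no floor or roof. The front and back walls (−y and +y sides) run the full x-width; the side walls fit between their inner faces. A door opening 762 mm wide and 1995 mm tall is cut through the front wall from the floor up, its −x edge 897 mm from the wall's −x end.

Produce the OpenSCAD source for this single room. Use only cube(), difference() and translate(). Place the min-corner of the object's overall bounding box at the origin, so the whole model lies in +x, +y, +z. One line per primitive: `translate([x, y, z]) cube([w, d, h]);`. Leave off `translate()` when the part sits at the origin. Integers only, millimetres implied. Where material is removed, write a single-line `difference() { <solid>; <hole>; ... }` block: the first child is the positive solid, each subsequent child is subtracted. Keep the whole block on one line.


difference() { cube([3540, 199, 2840]); translate([897, 0, 0]) cube([762, 199, 1995]); }
translate([0, 4091, 0]) cube([3540, 199, 2840]);
translate([0, 199, 0]) cube([199, 3892, 2840]);
translate([3341, 199, 0]) cube([199, 3892, 2840]);


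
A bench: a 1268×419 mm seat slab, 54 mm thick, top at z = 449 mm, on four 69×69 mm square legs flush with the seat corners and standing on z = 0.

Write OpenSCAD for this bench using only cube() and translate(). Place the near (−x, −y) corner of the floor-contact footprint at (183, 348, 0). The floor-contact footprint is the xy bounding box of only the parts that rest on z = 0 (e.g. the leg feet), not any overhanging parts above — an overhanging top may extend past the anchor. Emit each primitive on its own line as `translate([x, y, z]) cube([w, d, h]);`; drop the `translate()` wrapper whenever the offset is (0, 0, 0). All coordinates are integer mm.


// leg_h = 449 − 54 = 395
translate([183, 348, 395]) cube([1268, 419, 54]);
translate([183, 348, 0]) cube([69, 69, 395]);
translate([183, 698, 0]) cube([69, 69, 395]);
translate([1382, 348, 0]) cube([69, 69, 395]);
translate([1382, 698, 0]) cube([69, 69, 395]);
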